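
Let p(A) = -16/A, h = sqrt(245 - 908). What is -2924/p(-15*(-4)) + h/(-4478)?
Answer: 10965 - I*sqrt(663)/4478 ≈ 10965.0 - 0.0057501*I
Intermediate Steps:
h = I*sqrt(663) (h = sqrt(-663) = I*sqrt(663) ≈ 25.749*I)
-2924/p(-15*(-4)) + h/(-4478) = -2924/((-16/((-15*(-4))))) + (I*sqrt(663))/(-4478) = -2924/((-16/60)) + (I*sqrt(663))*(-1/4478) = -2924/((-16*1/60)) - I*sqrt(663)/4478 = -2924/(-4/15) - I*sqrt(663)/4478 = -2924*(-15/4) - I*sqrt(663)/4478 = 10965 - I*sqrt(663)/4478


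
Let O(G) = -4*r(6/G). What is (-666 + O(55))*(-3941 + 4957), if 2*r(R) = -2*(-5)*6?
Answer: -798576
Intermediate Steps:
r(R) = 30 (r(R) = (-2*(-5)*6)/2 = (10*6)/2 = (½)*60 = 30)
O(G) = -120 (O(G) = -4*30 = -120)
(-666 + O(55))*(-3941 + 4957) = (-666 - 120)*(-3941 + 4957) = -786*1016 = -798576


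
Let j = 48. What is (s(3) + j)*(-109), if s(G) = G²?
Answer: -6213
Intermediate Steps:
(s(3) + j)*(-109) = (3² + 48)*(-109) = (9 + 48)*(-109) = 57*(-109) = -6213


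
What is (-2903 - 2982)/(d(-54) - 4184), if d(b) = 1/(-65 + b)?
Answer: 700315/497897 ≈ 1.4065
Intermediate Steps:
(-2903 - 2982)/(d(-54) - 4184) = (-2903 - 2982)/(1/(-65 - 54) - 4184) = -5885/(1/(-119) - 4184) = -5885/(-1/119 - 4184) = -5885/(-497897/119) = -5885*(-119/497897) = 700315/497897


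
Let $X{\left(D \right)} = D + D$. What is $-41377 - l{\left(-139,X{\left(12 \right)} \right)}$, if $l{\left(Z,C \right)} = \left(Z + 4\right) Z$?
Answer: $-60142$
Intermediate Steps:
$X{\left(D \right)} = 2 D$
$l{\left(Z,C \right)} = Z \left(4 + Z\right)$ ($l{\left(Z,C \right)} = \left(4 + Z\right) Z = Z \left(4 + Z\right)$)
$-41377 - l{\left(-139,X{\left(12 \right)} \right)} = -41377 - - 139 \left(4 - 139\right) = -41377 - \left(-139\right) \left(-135\right) = -41377 - 18765 = -60142$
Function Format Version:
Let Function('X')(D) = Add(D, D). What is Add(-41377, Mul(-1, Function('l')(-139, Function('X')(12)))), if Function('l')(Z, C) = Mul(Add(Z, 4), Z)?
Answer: -60142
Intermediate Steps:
Function('X')(D) = Mul(2, D)
Function('l')(Z, C) = Mul(Z, Add(4, Z)) (Function('l')(Z, C) = Mul(Add(4, Z), Z) = Mul(Z, Add(4, Z)))
Add(-41377, Mul(-1, Function('l')(-139, Function('X')(12)))) = Add(-41377, Mul(-1, Mul(-139, Add(4, -139)))) = Add(-41377, Mul(-1, Mul(-139, -135))) = Add(-41377, Mul(-1, 18765)) = Add(-41377, -18765) = -60142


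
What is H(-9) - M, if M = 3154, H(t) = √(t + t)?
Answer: -3154 + 3*I*√2 ≈ -3154.0 + 4.2426*I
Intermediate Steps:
H(t) = √2*√t (H(t) = √(2*t) = √2*√t)
H(-9) - M = √2*√(-9) - 1*3154 = √2*(3*I) - 3154 = 3*I*√2 - 3154 = -3154 + 3*I*√2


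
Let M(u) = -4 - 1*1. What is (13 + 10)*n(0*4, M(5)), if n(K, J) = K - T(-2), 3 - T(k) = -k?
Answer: -23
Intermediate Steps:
M(u) = -5 (M(u) = -4 - 1 = -5)
T(k) = 3 + k (T(k) = 3 - (-1)*k = 3 + k)
n(K, J) = -1 + K (n(K, J) = K - (3 - 2) = K - 1*1 = K - 1 = -1 + K)
(13 + 10)*n(0*4, M(5)) = (13 + 10)*(-1 + 0*4) = 23*(-1 + 0) = 23*(-1) = -23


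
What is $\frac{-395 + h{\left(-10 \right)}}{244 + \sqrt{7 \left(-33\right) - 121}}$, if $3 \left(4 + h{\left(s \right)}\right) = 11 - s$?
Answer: $- \frac{5978}{3743} + \frac{98 i \sqrt{22}}{3743} \approx -1.5971 + 0.12281 i$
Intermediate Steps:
$h{\left(s \right)} = - \frac{1}{3} - \frac{s}{3}$ ($h{\left(s \right)} = -4 + \frac{11 - s}{3} = -4 - \left(- \frac{11}{3} + \frac{s}{3}\right) = - \frac{1}{3} - \frac{s}{3}$)
$\frac{-395 + h{\left(-10 \right)}}{244 + \sqrt{7 \left(-33\right) - 121}} = \frac{-395 - -3}{244 + \sqrt{7 \left(-33\right) - 121}} = \frac{-395 + \left(- \frac{1}{3} + \frac{10}{3}\right)}{244 + \sqrt{-231 - 121}} = \frac{-395 + 3}{244 + \sqrt{-352}} = - \frac{392}{244 + 4 i \sqrt{22}}$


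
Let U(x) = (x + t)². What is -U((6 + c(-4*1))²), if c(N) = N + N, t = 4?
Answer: -64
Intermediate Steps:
c(N) = 2*N
U(x) = (4 + x)² (U(x) = (x + 4)² = (4 + x)²)
-U((6 + c(-4*1))²) = -(4 + (6 + 2*(-4*1))²)² = -(4 + (6 + 2*(-4))²)² = -(4 + (6 - 8)²)² = -(4 + (-2)²)² = -(4 + 4)² = -1*8² = -1*64 = -64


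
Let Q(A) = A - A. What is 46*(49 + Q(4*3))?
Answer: 2254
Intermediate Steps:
Q(A) = 0
46*(49 + Q(4*3)) = 46*(49 + 0) = 46*49 = 2254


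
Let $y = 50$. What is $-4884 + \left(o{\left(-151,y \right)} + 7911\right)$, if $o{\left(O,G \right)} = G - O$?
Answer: $3228$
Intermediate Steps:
$-4884 + \left(o{\left(-151,y \right)} + 7911\right) = -4884 + \left(\left(50 - -151\right) + 7911\right) = -4884 + \left(\left(50 + 151\right) + 7911\right) = -4884 + \left(201 + 7911\right) = -4884 + 8112 = 3228$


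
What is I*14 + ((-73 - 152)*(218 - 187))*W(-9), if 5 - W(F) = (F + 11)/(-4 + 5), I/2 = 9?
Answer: -20673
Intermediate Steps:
I = 18 (I = 2*9 = 18)
W(F) = -6 - F (W(F) = 5 - (F + 11)/(-4 + 5) = 5 - (11 + F)/1 = 5 - (11 + F) = 5 + (-11 - F) = -6 - F)
I*14 + ((-73 - 152)*(218 - 187))*W(-9) = 18*14 + ((-73 - 152)*(218 - 187))*(-6 - 1*(-9)) = 252 + (-225*31)*(-6 + 9) = 252 - 6975*3 = 252 - 20925 = -20673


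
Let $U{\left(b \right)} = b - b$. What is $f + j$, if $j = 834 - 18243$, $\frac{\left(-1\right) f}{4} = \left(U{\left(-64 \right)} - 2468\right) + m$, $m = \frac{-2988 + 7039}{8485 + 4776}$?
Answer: $- \frac{99964361}{13261} \approx -7538.2$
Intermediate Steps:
$m = \frac{4051}{13261} \approx 0.30548$
$U{\left(b \right)} = 0$
$f = \frac{130896388}{13261}$ ($f = - 4 \left(\left(0 - 2468\right) + \frac{4051}{13261}\right) = - 4 \left(-2468 + \frac{4051}{13261}\right) = \left(-4\right) \left(- \frac{32724097}{13261}\right) = \frac{130896388}{13261} \approx 9870.8$)
$j = -17409$ ($j = 834 - 18243 = -17409$)
$f + j = \frac{130896388}{13261} - 17409 = - \frac{99964361}{13261}$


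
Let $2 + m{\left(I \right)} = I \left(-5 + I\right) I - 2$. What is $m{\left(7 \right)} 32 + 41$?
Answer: $3049$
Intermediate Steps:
$m{\left(I \right)} = -4 + I^{2} \left(-5 + I\right)$ ($m{\left(I \right)} = -2 + \left(I \left(-5 + I\right) I - 2\right) = -2 + \left(I^{2} \left(-5 + I\right) - 2\right) = -2 + \left(-2 + I^{2} \left(-5 + I\right)\right) = -4 + I^{2} \left(-5 + I\right)$)
$m{\left(7 \right)} 32 + 41 = \left(-4 + 7^{3} - 5 \cdot 7^{2}\right) 32 + 41 = \left(-4 + 343 - 245\right) 32 + 41 = 94 \cdot 32 + 41 = 3008 + 41 = 3049$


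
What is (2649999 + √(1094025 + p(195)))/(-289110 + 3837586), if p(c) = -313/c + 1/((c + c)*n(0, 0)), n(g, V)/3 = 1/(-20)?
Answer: 2649999/3548476 + 13*√364135/26613570 ≈ 0.74709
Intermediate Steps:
n(g, V) = -3/20 (n(g, V) = 3/(-20) = 3*(-1/20) = -3/20)
p(c) = -949/(3*c) (p(c) = -313/c + 1/((c + c)*(-3/20)) = -313/c - 20/3/(2*c) = -313/c + (1/(2*c))*(-20/3) = -313/c - 10/(3*c) = -949/(3*c))
(2649999 + √(1094025 + p(195)))/(-289110 + 3837586) = (2649999 + √(1094025 - 949/3/195))/(-289110 + 3837586) = (2649999 + √(1094025 - 949/3*1/195))/3548476 = (2649999 + √(1094025 - 73/45))*(1/3548476) = (2649999 + √(49231052/45))*(1/3548476) = (2649999 + 26*√364135/15)*(1/3548476) = 2649999/3548476 + 13*√364135/26613570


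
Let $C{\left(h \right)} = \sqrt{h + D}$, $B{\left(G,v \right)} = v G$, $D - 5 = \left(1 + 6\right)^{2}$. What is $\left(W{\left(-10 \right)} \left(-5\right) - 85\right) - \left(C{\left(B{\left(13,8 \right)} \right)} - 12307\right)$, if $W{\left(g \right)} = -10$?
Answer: $12272 - \sqrt{158} \approx 12259.0$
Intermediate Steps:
$D = 54$ ($D = 5 + \left(1 + 6\right)^{2} = 5 + 7^{2} = 5 + 49 = 54$)
$B{\left(G,v \right)} = G v$
$C{\left(h \right)} = \sqrt{54 + h}$ ($C{\left(h \right)} = \sqrt{h + 54} = \sqrt{54 + h}$)
$\left(W{\left(-10 \right)} \left(-5\right) - 85\right) - \left(C{\left(B{\left(13,8 \right)} \right)} - 12307\right) = \left(\left(-10\right) \left(-5\right) - 85\right) - \left(\sqrt{54 + 13 \cdot 8} - 12307\right) = \left(50 - 85\right) - \left(\sqrt{54 + 104} - 12307\right) = -35 - \left(\sqrt{158} - 12307\right) = -35 - \left(-12307 + \sqrt{158}\right) = -35 + \left(12307 - \sqrt{158}\right) = 12272 - \sqrt{158}$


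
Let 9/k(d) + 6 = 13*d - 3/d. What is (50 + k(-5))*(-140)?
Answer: -614425/88 ≈ -6982.1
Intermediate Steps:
k(d) = 9/(-6 - 3/d + 13*d) (k(d) = 9/(-6 + (13*d - 3/d)) = 9/(-6 + (-3/d + 13*d)) = 9/(-6 - 3/d + 13*d))
(50 + k(-5))*(-140) = (50 + 9*(-5)/(-3 - 6*(-5) + 13*(-5)²))*(-140) = (50 + 9*(-5)/(-3 + 30 + 13*25))*(-140) = (50 + 9*(-5)/(-3 + 30 + 325))*(-140) = (50 + 9*(-5)/352)*(-140) = (50 + 9*(-5)*(1/352))*(-140) = (50 - 45/352)*(-140) = (17555/352)*(-140) = -614425/88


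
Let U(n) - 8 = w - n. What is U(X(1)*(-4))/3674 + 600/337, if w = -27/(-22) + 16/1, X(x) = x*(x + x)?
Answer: 48743147/27239036 ≈ 1.7895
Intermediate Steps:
X(x) = 2*x**2 (X(x) = x*(2*x) = 2*x**2)
w = 379/22 (w = -27*(-1/22) + 16*1 = 27/22 + 16 = 379/22 ≈ 17.227)
U(n) = 555/22 - n (U(n) = 8 + (379/22 - n) = 555/22 - n)
U(X(1)*(-4))/3674 + 600/337 = (555/22 - 2*1**2*(-4))/3674 + 600/337 = (555/22 - 2*1*(-4))*(1/3674) + 600*(1/337) = (555/22 - 2*(-4))*(1/3674) + 600/337 = (555/22 - 1*(-8))*(1/3674) + 600/337 = (555/22 + 8)*(1/3674) + 600/337 = (731/22)*(1/3674) + 600/337 = 731/80828 + 600/337 = 48743147/27239036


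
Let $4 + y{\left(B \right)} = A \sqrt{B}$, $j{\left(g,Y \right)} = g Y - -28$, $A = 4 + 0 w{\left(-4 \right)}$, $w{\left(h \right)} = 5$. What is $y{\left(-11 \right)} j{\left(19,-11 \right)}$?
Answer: $724 - 724 i \sqrt{11} \approx 724.0 - 2401.2 i$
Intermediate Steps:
$A = 4$ ($A = 4 + 0 \cdot 5 = 4 + 0 = 4$)
$j{\left(g,Y \right)} = 28 + Y g$ ($j{\left(g,Y \right)} = Y g + 28 = 28 + Y g$)
$y{\left(B \right)} = -4 + 4 \sqrt{B}$
$y{\left(-11 \right)} j{\left(19,-11 \right)} = \left(-4 + 4 \sqrt{-11}\right) \left(28 - 209\right) = \left(-4 + 4 i \sqrt{11}\right) \left(28 - 209\right) = \left(-4 + 4 i \sqrt{11}\right) \left(-181\right) = 724 - 724 i \sqrt{11}$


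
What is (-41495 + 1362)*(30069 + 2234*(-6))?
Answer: -668816445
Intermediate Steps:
(-41495 + 1362)*(30069 + 2234*(-6)) = -40133*(30069 - 13404) = -40133*16665 = -668816445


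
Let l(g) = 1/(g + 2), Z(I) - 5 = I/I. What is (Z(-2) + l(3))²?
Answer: 961/25 ≈ 38.440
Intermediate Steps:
Z(I) = 6 (Z(I) = 5 + I/I = 5 + 1 = 6)
l(g) = 1/(2 + g)
(Z(-2) + l(3))² = (6 + 1/(2 + 3))² = (6 + 1/5)² = (6 + ⅕)² = (31/5)² = 961/25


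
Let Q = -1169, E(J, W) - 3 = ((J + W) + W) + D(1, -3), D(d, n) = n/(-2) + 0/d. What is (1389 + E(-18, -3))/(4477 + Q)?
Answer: 2739/6616 ≈ 0.41400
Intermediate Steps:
D(d, n) = -n/2 (D(d, n) = n*(-½) + 0 = -n/2 + 0 = -n/2)
E(J, W) = 9/2 + J + 2*W (E(J, W) = 3 + (((J + W) + W) - ½*(-3)) = 3 + ((J + 2*W) + 3/2) = 3 + (3/2 + J + 2*W) = 9/2 + J + 2*W)
(1389 + E(-18, -3))/(4477 + Q) = (1389 + (9/2 - 18 + 2*(-3)))/(4477 - 1169) = (1389 + (9/2 - 18 - 6))/3308 = (1389 - 39/2)*(1/3308) = (2739/2)*(1/3308) = 2739/6616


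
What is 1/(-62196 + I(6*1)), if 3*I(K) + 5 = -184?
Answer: -1/62259 ≈ -1.6062e-5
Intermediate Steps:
I(K) = -63 (I(K) = -5/3 + (1/3)*(-184) = -5/3 - 184/3 = -63)
1/(-62196 + I(6*1)) = 1/(-62196 - 63) = 1/(-62259) = -1/62259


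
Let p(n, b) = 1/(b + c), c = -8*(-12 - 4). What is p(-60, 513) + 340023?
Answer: 217954744/641 ≈ 3.4002e+5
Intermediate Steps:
c = 128 (c = -8*(-16) = 128)
p(n, b) = 1/(128 + b) (p(n, b) = 1/(b + 128) = 1/(128 + b))
p(-60, 513) + 340023 = 1/(128 + 513) + 340023 = 1/641 + 340023 = 217954744/641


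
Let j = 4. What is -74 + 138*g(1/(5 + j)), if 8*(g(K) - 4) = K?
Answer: 5759/12 ≈ 479.92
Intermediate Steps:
g(K) = 4 + K/8
-74 + 138*g(1/(5 + j)) = -74 + 138*(4 + 1/(8*(5 + 4))) = -74 + 138*(4 + (⅛)/9) = -74 + 138*(4 + (⅛)*(⅑)) = -74 + 138*(4 + 1/72) = -74 + 138*(289/72) = -74 + 6647/12 = 5759/12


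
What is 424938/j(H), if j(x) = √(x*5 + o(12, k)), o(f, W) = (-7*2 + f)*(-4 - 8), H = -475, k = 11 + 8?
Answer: -424938*I*√2351/2351 ≈ -8763.9*I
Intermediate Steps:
k = 19
o(f, W) = 168 - 12*f (o(f, W) = (-14 + f)*(-12) = 168 - 12*f)
j(x) = √(24 + 5*x) (j(x) = √(x*5 + (168 - 12*12)) = √(5*x + (168 - 144)) = √(5*x + 24) = √(24 + 5*x))
424938/j(H) = 424938/(√(24 + 5*(-475))) = 424938/(√(24 - 2375)) = 424938/(√(-2351)) = 424938/((I*√2351)) = 424938*(-I*√2351/2351) = -424938*I*√2351/2351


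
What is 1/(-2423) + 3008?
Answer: 7288383/2423 ≈ 3008.0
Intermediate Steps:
1/(-2423) + 3008 = -1/2423 + 3008 = 7288383/2423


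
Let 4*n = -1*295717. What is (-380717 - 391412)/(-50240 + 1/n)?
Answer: 228331671493/14856822084 ≈ 15.369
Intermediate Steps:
n = -295717/4 (n = (-1*295717)/4 = (¼)*(-295717) = -295717/4 ≈ -73929.)
(-380717 - 391412)/(-50240 + 1/n) = (-380717 - 391412)/(-50240 + 1/(-295717/4)) = -772129/(-50240 - 4/295717) = -772129/(-14856822084/295717) = -772129*(-295717/14856822084) = 228331671493/14856822084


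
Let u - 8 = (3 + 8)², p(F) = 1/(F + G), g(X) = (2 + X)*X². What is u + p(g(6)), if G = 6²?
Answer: 41797/324 ≈ 129.00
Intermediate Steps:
G = 36
g(X) = X²*(2 + X)
p(F) = 1/(36 + F) (p(F) = 1/(F + 36) = 1/(36 + F))
u = 129 (u = 8 + (3 + 8)² = 8 + 11² = 8 + 121 = 129)
u + p(g(6)) = 129 + 1/(36 + 6²*(2 + 6)) = 129 + 1/(36 + 36*8) = 129 + 1/(36 + 288) = 129 + 1/324 = 41797/324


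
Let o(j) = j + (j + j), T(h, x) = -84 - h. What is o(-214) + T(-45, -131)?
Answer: -681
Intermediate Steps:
o(j) = 3*j (o(j) = j + 2*j = 3*j)
o(-214) + T(-45, -131) = 3*(-214) + (-84 - 1*(-45)) = -642 + (-84 + 45) = -642 - 39 = -681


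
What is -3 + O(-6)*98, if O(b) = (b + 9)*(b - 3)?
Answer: -2649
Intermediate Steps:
O(b) = (-3 + b)*(9 + b) (O(b) = (9 + b)*(-3 + b) = (-3 + b)*(9 + b))
-3 + O(-6)*98 = -3 + (-27 + (-6)² + 6*(-6))*98 = -3 + (-27 + 36 - 36)*98 = -3 - 27*98 = -3 - 2646 = -2649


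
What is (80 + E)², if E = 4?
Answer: 7056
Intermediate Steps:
(80 + E)² = (80 + 4)² = 84² = 7056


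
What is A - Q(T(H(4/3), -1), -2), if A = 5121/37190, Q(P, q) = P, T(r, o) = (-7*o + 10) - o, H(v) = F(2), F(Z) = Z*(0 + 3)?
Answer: -664299/37190 ≈ -17.862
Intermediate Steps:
F(Z) = 3*Z (F(Z) = Z*3 = 3*Z)
H(v) = 6 (H(v) = 3*2 = 6)
T(r, o) = 10 - 8*o (T(r, o) = (10 - 7*o) - o = 10 - 8*o)
A = 5121/37190 (A = 5121*(1/37190) = 5121/37190 ≈ 0.13770)
A - Q(T(H(4/3), -1), -2) = 5121/37190 - (10 - 8*(-1)) = 5121/37190 - (10 + 8) = 5121/37190 - 1*18 = 5121/37190 - 18 = -664299/37190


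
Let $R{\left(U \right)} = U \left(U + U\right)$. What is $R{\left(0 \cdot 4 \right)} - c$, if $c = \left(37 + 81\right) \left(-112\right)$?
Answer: $13216$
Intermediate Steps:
$R{\left(U \right)} = 2 U^{2}$ ($R{\left(U \right)} = U 2 U = 2 U^{2}$)
$c = -13216$ ($c = 118 \left(-112\right) = -13216$)
$R{\left(0 \cdot 4 \right)} - c = 2 \left(0 \cdot 4\right)^{2} - -13216 = 2 \cdot 0^{2} + 13216 = 2 \cdot 0 + 13216 = 0 + 13216 = 13216$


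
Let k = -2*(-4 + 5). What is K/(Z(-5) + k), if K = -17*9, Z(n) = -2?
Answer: 153/4 ≈ 38.250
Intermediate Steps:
K = -153
k = -2 (k = -2*1 = -2)
K/(Z(-5) + k) = -153/(-2 - 2) = -153/(-4) = -¼*(-153) = 153/4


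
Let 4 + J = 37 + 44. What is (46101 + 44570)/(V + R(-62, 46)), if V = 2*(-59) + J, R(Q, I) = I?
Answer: 90671/5 ≈ 18134.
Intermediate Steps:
J = 77 (J = -4 + (37 + 44) = -4 + 81 = 77)
V = -41 (V = 2*(-59) + 77 = -118 + 77 = -41)
(46101 + 44570)/(V + R(-62, 46)) = (46101 + 44570)/(-41 + 46) = 90671/5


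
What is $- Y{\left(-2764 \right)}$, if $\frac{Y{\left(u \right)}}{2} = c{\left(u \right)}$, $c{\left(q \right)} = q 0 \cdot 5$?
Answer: $0$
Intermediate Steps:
$c{\left(q \right)} = 0$ ($c{\left(q \right)} = 0 \cdot 5 = 0$)
$Y{\left(u \right)} = 0$ ($Y{\left(u \right)} = 2 \cdot 0 = 0$)
$- Y{\left(-2764 \right)} = \left(-1\right) 0 = 0$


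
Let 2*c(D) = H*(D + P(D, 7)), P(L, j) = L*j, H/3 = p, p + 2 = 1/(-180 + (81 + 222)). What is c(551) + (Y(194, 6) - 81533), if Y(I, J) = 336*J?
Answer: -3800177/41 ≈ -92687.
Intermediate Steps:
p = -245/123 (p = -2 + 1/(-180 + (81 + 222)) = -2 + 1/(-180 + 303) = -2 + 1/123 = -245/123 ≈ -1.9919)
H = -245/41 (H = 3*(-245/123) = -245/41 ≈ -5.9756)
c(D) = -980*D/41 (c(D) = (-245*(D + D*7)/41)/2 = (-245*(D + 7*D)/41)/2 = (-1960*D/41)/2 = -980*D/41)
c(551) + (Y(194, 6) - 81533) = -980/41*551 + (336*6 - 81533) = -539980/41 + (2016 - 81533) = -539980/41 - 79517 = -3800177/41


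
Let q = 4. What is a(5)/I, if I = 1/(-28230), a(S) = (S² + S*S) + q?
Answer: -1524420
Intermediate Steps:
a(S) = 4 + 2*S² (a(S) = (S² + S*S) + 4 = (S² + S²) + 4 = 2*S² + 4 = 4 + 2*S²)
I = -1/28230 ≈ -3.5423e-5
a(5)/I = (4 + 2*5²)/(-1/28230) = (4 + 2*25)*(-28230) = (4 + 50)*(-28230) = 54*(-28230) = -1524420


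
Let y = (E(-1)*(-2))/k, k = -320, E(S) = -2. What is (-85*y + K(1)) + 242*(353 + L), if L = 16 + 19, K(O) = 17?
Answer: 1502625/16 ≈ 93914.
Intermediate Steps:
L = 35
y = -1/80 (y = -2*(-2)/(-320) = 4*(-1/320) = -1/80 ≈ -0.012500)
(-85*y + K(1)) + 242*(353 + L) = (-85*(-1/80) + 17) + 242*(353 + 35) = (17/16 + 17) + 242*388 = 289/16 + 93896 = 1502625/16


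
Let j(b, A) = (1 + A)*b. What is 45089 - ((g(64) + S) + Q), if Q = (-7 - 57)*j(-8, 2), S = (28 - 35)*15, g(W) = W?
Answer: 43594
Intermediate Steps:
j(b, A) = b*(1 + A)
S = -105 (S = -7*15 = -105)
Q = 1536 (Q = (-7 - 57)*(-8*(1 + 2)) = -(-512)*3 = -64*(-24) = 1536)
45089 - ((g(64) + S) + Q) = 45089 - ((64 - 105) + 1536) = 45089 - (-41 + 1536) = 45089 - 1*1495 = 45089 - 1495 = 43594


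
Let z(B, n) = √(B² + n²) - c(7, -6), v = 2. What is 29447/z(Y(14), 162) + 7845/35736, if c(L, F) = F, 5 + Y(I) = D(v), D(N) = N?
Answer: -678692843/104098968 + 29447*√2917/8739 ≈ 175.47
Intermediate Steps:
Y(I) = -3 (Y(I) = -5 + 2 = -3)
z(B, n) = 6 + √(B² + n²) (z(B, n) = √(B² + n²) - 1*(-6) = √(B² + n²) + 6 = 6 + √(B² + n²))
29447/z(Y(14), 162) + 7845/35736 = 29447/(6 + √((-3)² + 162²)) + 7845/35736 = 29447/(6 + √(9 + 26244)) + 7845*(1/35736) = 29447/(6 + √26253) + 2615/11912 = 29447/(6 + 3*√2917) + 2615/11912 = 2615/11912 + 29447/(6 + 3*√2917)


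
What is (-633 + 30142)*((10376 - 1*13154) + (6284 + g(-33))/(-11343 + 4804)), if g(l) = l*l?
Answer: -536258646935/6539 ≈ -8.2009e+7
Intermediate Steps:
g(l) = l**2
(-633 + 30142)*((10376 - 1*13154) + (6284 + g(-33))/(-11343 + 4804)) = (-633 + 30142)*((10376 - 1*13154) + (6284 + (-33)**2)/(-11343 + 4804)) = 29509*((10376 - 13154) + (6284 + 1089)/(-6539)) = 29509*(-2778 + 7373*(-1/6539)) = 29509*(-2778 - 7373/6539) = 29509*(-18172715/6539) = -536258646935/6539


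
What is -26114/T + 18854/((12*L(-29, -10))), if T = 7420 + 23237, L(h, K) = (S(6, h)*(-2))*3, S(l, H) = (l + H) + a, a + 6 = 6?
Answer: 8102459/769212 ≈ 10.533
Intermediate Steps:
a = 0 (a = -6 + 6 = 0)
S(l, H) = H + l (S(l, H) = (l + H) + 0 = (H + l) + 0 = H + l)
L(h, K) = -36 - 6*h (L(h, K) = ((h + 6)*(-2))*3 = ((6 + h)*(-2))*3 = (-12 - 2*h)*3 = -36 - 6*h)
T = 30657
-26114/T + 18854/((12*L(-29, -10))) = -26114/30657 + 18854/((12*(-36 - 6*(-29)))) = -26114*1/30657 + 18854/((12*(-36 + 174))) = -2374/2787 + 18854/((12*138)) = -2374/2787 + 18854/1656 = -2374/2787 + 18854*(1/1656) = -2374/2787 + 9427/828 = 8102459/769212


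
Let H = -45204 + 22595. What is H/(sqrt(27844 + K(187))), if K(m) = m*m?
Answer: -983*sqrt(62813)/2731 ≈ -90.210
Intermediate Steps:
K(m) = m**2
H = -22609
H/(sqrt(27844 + K(187))) = -22609/sqrt(27844 + 187**2) = -22609/sqrt(27844 + 34969) = -22609*sqrt(62813)/62813 = -983*sqrt(62813)/2731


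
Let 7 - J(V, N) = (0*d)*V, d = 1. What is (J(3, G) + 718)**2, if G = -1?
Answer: 525625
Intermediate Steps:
J(V, N) = 7 (J(V, N) = 7 - 0*1*V = 7 - 0*V = 7 - 1*0 = 7 + 0 = 7)
(J(3, G) + 718)**2 = (7 + 718)**2 = 725**2 = 525625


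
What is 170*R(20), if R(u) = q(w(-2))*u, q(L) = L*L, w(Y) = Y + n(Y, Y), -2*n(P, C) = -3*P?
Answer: 85000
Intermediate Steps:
n(P, C) = 3*P/2 (n(P, C) = -(-3)*P/2 = 3*P/2)
w(Y) = 5*Y/2 (w(Y) = Y + 3*Y/2 = 5*Y/2)
q(L) = L²
R(u) = 25*u (R(u) = ((5/2)*(-2))²*u = (-5)²*u = 25*u)
170*R(20) = 170*(25*20) = 170*500 = 85000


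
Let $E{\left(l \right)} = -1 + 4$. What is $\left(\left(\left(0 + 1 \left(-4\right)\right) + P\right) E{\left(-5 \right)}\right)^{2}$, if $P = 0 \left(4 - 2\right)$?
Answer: $144$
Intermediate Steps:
$E{\left(l \right)} = 3$
$P = 0$ ($P = 0 \cdot 2 = 0$)
$\left(\left(\left(0 + 1 \left(-4\right)\right) + P\right) E{\left(-5 \right)}\right)^{2} = \left(\left(\left(0 + 1 \left(-4\right)\right) + 0\right) 3\right)^{2} = \left(\left(\left(0 - 4\right) + 0\right) 3\right)^{2} = \left(\left(-4 + 0\right) 3\right)^{2} = \left(\left(-4\right) 3\right)^{2} = \left(-12\right)^{2} = 144$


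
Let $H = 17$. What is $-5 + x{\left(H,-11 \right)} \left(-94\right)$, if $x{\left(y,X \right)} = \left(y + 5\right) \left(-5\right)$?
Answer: $10335$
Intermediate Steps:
$x{\left(y,X \right)} = -25 - 5 y$ ($x{\left(y,X \right)} = \left(5 + y\right) \left(-5\right) = -25 - 5 y$)
$-5 + x{\left(H,-11 \right)} \left(-94\right) = -5 + \left(-25 - 85\right) \left(-94\right) = -5 - -10340 = -5 + 10340 = 10335$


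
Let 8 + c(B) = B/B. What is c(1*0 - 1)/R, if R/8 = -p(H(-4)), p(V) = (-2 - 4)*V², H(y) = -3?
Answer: -7/432 ≈ -0.016204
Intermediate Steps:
p(V) = -6*V²
c(B) = -7 (c(B) = -8 + B/B = -8 + 1 = -7)
R = 432 (R = 8*(-(-6)*(-3)²) = 8*(-(-6)*9) = 8*(-1*(-54)) = 8*54 = 432)
c(1*0 - 1)/R = -7/432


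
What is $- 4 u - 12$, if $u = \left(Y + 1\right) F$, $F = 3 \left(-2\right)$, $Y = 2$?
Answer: $60$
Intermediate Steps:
$F = -6$
$u = -18$ ($u = \left(2 + 1\right) \left(-6\right) = 3 \left(-6\right) = -18$)
$- 4 u - 12 = \left(-4\right) \left(-18\right) - 12 = 72 - 12 = 60$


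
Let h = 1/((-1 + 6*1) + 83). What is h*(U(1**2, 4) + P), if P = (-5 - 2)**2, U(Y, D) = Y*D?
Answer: 53/88 ≈ 0.60227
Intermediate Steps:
U(Y, D) = D*Y
P = 49 (P = (-7)**2 = 49)
h = 1/88 (h = 1/((-1 + 6) + 83) = 1/(5 + 83) = 1/88 ≈ 0.011364)
h*(U(1**2, 4) + P) = (4*1**2 + 49)/88 = (4*1 + 49)/88 = (4 + 49)/88 = (1/88)*53 = 53/88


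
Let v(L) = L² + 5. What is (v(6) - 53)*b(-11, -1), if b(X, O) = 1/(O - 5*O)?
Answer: -3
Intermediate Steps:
b(X, O) = -1/(4*O) (b(X, O) = 1/(-4*O) = -1/(4*O))
v(L) = 5 + L²
(v(6) - 53)*b(-11, -1) = ((5 + 6²) - 53)*(-¼/(-1)) = ((5 + 36) - 53)*(-¼*(-1)) = (41 - 53)*(¼) = -12*¼ = -3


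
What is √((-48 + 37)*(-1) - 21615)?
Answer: 2*I*√5401 ≈ 146.98*I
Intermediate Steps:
√((-48 + 37)*(-1) - 21615) = √(-11*(-1) - 21615) = √(11 - 21615) = √(-21604) = 2*I*√5401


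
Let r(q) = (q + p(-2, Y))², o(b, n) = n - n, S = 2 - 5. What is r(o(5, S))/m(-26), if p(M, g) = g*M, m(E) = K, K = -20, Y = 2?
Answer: -⅘ ≈ -0.80000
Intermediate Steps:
m(E) = -20
p(M, g) = M*g
S = -3
o(b, n) = 0
r(q) = (-4 + q)² (r(q) = (q - 2*2)² = (q - 4)² = (-4 + q)²)
r(o(5, S))/m(-26) = (-4 + 0)²/(-20) = (-4)²*(-1/20) = 16*(-1/20) = -⅘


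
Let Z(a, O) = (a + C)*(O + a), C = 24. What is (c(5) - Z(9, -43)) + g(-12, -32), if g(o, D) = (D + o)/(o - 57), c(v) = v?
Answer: 77807/69 ≈ 1127.6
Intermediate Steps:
Z(a, O) = (24 + a)*(O + a) (Z(a, O) = (a + 24)*(O + a) = (24 + a)*(O + a))
g(o, D) = (D + o)/(-57 + o)
(c(5) - Z(9, -43)) + g(-12, -32) = (5 - (9² + 24*(-43) + 24*9 - 43*9)) + (-32 - 12)/(-57 - 12) = (5 - (81 - 1032 + 216 - 387)) - 44/(-69) = (5 - 1*(-1122)) - 1/69*(-44) = (5 + 1122) + 44/69 = 1127 + 44/69 = 77807/69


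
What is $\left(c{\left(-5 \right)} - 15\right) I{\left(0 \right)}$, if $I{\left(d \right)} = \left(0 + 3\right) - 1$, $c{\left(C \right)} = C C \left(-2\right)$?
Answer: $-130$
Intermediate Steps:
$c{\left(C \right)} = - 2 C^{2}$ ($c{\left(C \right)} = C^{2} \left(-2\right) = - 2 C^{2}$)
$I{\left(d \right)} = 2$ ($I{\left(d \right)} = 3 - 1 = 2$)
$\left(c{\left(-5 \right)} - 15\right) I{\left(0 \right)} = \left(- 2 \left(-5\right)^{2} - 15\right) 2 = \left(\left(-2\right) 25 - 15\right) 2 = \left(-50 - 15\right) 2 = \left(-65\right) 2 = -130$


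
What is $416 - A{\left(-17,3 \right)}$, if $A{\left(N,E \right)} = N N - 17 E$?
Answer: $178$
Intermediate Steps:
$A{\left(N,E \right)} = N^{2} - 17 E$
$416 - A{\left(-17,3 \right)} = 416 - \left(\left(-17\right)^{2} - 51\right) = 416 - \left(289 - 51\right) = 416 - 238 = 178$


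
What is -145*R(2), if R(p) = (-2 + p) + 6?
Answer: -870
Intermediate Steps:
R(p) = 4 + p
-145*R(2) = -145*(4 + 2) = -145*6 = -870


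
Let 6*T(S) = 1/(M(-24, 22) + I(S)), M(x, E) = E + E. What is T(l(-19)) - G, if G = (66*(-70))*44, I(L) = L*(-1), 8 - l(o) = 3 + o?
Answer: 24393601/120 ≈ 2.0328e+5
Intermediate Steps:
l(o) = 5 - o (l(o) = 8 - (3 + o) = 8 + (-3 - o) = 5 - o)
M(x, E) = 2*E
I(L) = -L
G = -203280 (G = -4620*44 = -203280)
T(S) = 1/(6*(44 - S)) (T(S) = 1/(6*(2*22 - S)) = 1/(6*(44 - S)))
T(l(-19)) - G = -1/(-264 + 6*(5 - 1*(-19))) - 1*(-203280) = -1/(-264 + 6*(5 + 19)) + 203280 = -1/(-264 + 6*24) + 203280 = -1/(-264 + 144) + 203280 = -1/(-120) + 203280 = -1*(-1/120) + 203280 = 1/120 + 203280 = 24393601/120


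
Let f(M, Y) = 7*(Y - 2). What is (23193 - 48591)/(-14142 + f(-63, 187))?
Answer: 25398/12847 ≈ 1.9770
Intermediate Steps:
f(M, Y) = -14 + 7*Y (f(M, Y) = 7*(-2 + Y) = -14 + 7*Y)
(23193 - 48591)/(-14142 + f(-63, 187)) = (23193 - 48591)/(-14142 + (-14 + 7*187)) = -25398/(-14142 + (-14 + 1309)) = -25398/(-14142 + 1295) = -25398/(-12847) = -25398*(-1/12847) = 25398/12847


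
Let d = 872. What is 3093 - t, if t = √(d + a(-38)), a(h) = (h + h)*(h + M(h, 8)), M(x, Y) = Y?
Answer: 3093 - 4*√197 ≈ 3036.9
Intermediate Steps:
a(h) = 2*h*(8 + h) (a(h) = (h + h)*(h + 8) = (2*h)*(8 + h) = 2*h*(8 + h))
t = 4*√197 (t = √(872 + 2*(-38)*(8 - 38)) = √(872 + 2*(-38)*(-30)) = √(872 + 2280) = √3152 = 4*√197 ≈ 56.143)
3093 - t = 3093 - 4*√197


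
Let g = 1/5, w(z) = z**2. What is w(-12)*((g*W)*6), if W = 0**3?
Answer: 0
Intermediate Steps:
g = 1/5 (g = 1*(1/5) = 1/5 ≈ 0.20000)
W = 0
w(-12)*((g*W)*6) = (-12)**2*(((1/5)*0)*6) = 144*(0*6) = 144*0 = 0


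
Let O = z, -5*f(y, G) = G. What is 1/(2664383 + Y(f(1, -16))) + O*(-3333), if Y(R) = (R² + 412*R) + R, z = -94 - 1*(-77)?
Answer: 3776051713756/66642871 ≈ 56661.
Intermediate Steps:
f(y, G) = -G/5
z = -17 (z = -94 + 77 = -17)
Y(R) = R² + 413*R
O = -17
1/(2664383 + Y(f(1, -16))) + O*(-3333) = 1/(2664383 + (-⅕*(-16))*(413 - ⅕*(-16))) - 17*(-3333) = 1/(2664383 + 16*(413 + 16/5)/5) + 56661 = 1/(2664383 + (16/5)*(2081/5)) + 56661 = 1/(2664383 + 33296/25) + 56661 = 1/(66642871/25) + 56661 = 25/66642871 + 56661 = 3776051713756/66642871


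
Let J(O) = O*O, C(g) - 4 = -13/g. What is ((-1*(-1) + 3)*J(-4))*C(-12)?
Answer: 976/3 ≈ 325.33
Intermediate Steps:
C(g) = 4 - 13/g
J(O) = O²
((-1*(-1) + 3)*J(-4))*C(-12) = ((-1*(-1) + 3)*(-4)²)*(4 - 13/(-12)) = ((1 + 3)*16)*(4 - 13*(-1/12)) = (4*16)*(4 + 13/12) = 64*(61/12) = 976/3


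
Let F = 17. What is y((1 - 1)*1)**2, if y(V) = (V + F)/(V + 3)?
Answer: 289/9 ≈ 32.111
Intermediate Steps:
y(V) = (17 + V)/(3 + V) (y(V) = (V + 17)/(V + 3) = (17 + V)/(3 + V))
y((1 - 1)*1)**2 = ((17 + (1 - 1)*1)/(3 + (1 - 1)*1))**2 = ((17 + 0*1)/(3 + 0*1))**2 = ((17 + 0)/(3 + 0))**2 = (17/3)**2 = 289/9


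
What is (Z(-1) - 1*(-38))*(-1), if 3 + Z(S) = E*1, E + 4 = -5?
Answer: -26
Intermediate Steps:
E = -9 (E = -4 - 5 = -9)
Z(S) = -12 (Z(S) = -3 - 9*1 = -3 - 9 = -12)
(Z(-1) - 1*(-38))*(-1) = (-12 - 1*(-38))*(-1) = (-12 + 38)*(-1) = 26*(-1) = -26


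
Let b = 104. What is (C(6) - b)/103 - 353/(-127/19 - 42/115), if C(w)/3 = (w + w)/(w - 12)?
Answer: 77750085/1586509 ≈ 49.007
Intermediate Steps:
C(w) = 6*w/(-12 + w) (C(w) = 3*((w + w)/(w - 12)) = 3*((2*w)/(-12 + w)) = 3*(2*w/(-12 + w)) = 6*w/(-12 + w))
(C(6) - b)/103 - 353/(-127/19 - 42/115) = (6*6/(-12 + 6) - 1*104)/103 - 353/(-127/19 - 42/115) = (6*6/(-6) - 104)*(1/103) - 353/(-127*1/19 - 42*1/115) = (6*6*(-⅙) - 104)*(1/103) - 353/(-127/19 - 42/115) = (-6 - 104)*(1/103) - 353/(-15403/2185) = -110*1/103 - 353*(-2185/15403) = -110/103 + 771305/15403 = 77750085/1586509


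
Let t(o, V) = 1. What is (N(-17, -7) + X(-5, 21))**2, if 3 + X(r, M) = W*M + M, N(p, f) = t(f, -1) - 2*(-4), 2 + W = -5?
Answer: 14400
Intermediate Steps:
W = -7 (W = -2 - 5 = -7)
N(p, f) = 9 (N(p, f) = 1 - 2*(-4) = 1 + 8 = 9)
X(r, M) = -3 - 6*M (X(r, M) = -3 + (-7*M + M) = -3 - 6*M)
(N(-17, -7) + X(-5, 21))**2 = (9 + (-3 - 6*21))**2 = (9 + (-3 - 126))**2 = (9 - 129)**2 = (-120)**2 = 14400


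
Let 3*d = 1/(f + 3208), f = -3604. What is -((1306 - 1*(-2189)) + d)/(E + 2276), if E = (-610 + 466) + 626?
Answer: -4152059/3276504 ≈ -1.2672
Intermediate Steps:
d = -1/1188 (d = 1/(3*(-3604 + 3208)) = (⅓)/(-396) = (⅓)*(-1/396) = -1/1188 ≈ -0.00084175)
E = 482 (E = -144 + 626 = 482)
-((1306 - 1*(-2189)) + d)/(E + 2276) = -((1306 - 1*(-2189)) - 1/1188)/(482 + 2276) = -((1306 + 2189) - 1/1188)/2758 = -(3495 - 1/1188)/2758 = -4152059/(1188*2758) = -1*4152059/3276504 = -4152059/3276504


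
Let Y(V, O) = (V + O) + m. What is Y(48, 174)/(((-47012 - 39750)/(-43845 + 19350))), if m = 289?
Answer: 176295/1222 ≈ 144.27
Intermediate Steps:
Y(V, O) = 289 + O + V (Y(V, O) = (V + O) + 289 = (O + V) + 289 = 289 + O + V)
Y(48, 174)/(((-47012 - 39750)/(-43845 + 19350))) = (289 + 174 + 48)/(((-47012 - 39750)/(-43845 + 19350))) = 511/((-86762/(-24495))) = 511/((-86762*(-1/24495))) = 511/(1222/345) = 511*(345/1222) = 176295/1222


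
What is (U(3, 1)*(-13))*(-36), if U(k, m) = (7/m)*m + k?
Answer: 4680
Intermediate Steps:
U(k, m) = 7 + k
(U(3, 1)*(-13))*(-36) = ((7 + 3)*(-13))*(-36) = (10*(-13))*(-36) = -130*(-36) = 4680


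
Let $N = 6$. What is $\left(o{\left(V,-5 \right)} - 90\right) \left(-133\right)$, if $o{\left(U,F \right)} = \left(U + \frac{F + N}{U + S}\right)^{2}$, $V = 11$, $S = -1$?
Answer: $- \frac{441693}{100} \approx -4416.9$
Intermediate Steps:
$o{\left(U,F \right)} = \left(U + \frac{6 + F}{-1 + U}\right)^{2}$ ($o{\left(U,F \right)} = \left(U + \frac{F + 6}{U - 1}\right)^{2} = \left(U + \frac{6 + F}{-1 + U}\right)^{2}$)
$\left(o{\left(V,-5 \right)} - 90\right) \left(-133\right) = \left(\frac{\left(6 - 5 + 11^{2} - 11\right)^{2}}{\left(-1 + 11\right)^{2}} - 90\right) \left(-133\right) = \left(\frac{\left(6 - 5 + 121 - 11\right)^{2}}{100} - 90\right) \left(-133\right) = \left(\frac{111^{2}}{100} - 90\right) \left(-133\right) = \left(\frac{1}{100} \cdot 12321 - 90\right) \left(-133\right) = \left(\frac{12321}{100} - 90\right) \left(-133\right) = \frac{3321}{100} \left(-133\right) = - \frac{441693}{100}$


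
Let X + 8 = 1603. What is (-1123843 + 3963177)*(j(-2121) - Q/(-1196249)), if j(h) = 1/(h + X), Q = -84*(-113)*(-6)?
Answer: -44226887470667/314613487 ≈ -1.4058e+5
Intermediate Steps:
X = 1595 (X = -8 + 1603 = 1595)
Q = -56952 (Q = 9492*(-6) = -56952)
j(h) = 1/(1595 + h) (j(h) = 1/(h + 1595) = 1/(1595 + h))
(-1123843 + 3963177)*(j(-2121) - Q/(-1196249)) = (-1123843 + 3963177)*(1/(1595 - 2121) - (-56952)/(-1196249)) = 2839334*(1/(-526) - (-56952)*(-1)/1196249) = 2839334*(-1/526 - 1*56952/1196249) = 2839334*(-1/526 - 56952/1196249) = 2839334*(-31153001/629226974) = -44226887470667/314613487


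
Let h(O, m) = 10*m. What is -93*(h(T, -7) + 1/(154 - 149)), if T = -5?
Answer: 32457/5 ≈ 6491.4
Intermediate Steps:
-93*(h(T, -7) + 1/(154 - 149)) = -93*(10*(-7) + 1/(154 - 149)) = -93*(-70 + 1/5) = -93*(-70 + ⅕) = -93*(-349/5) = 32457/5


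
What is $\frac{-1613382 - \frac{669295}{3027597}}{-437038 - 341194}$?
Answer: $\frac{4884671172349}{2356172868504} \approx 2.0731$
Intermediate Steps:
$\frac{-1613382 - \frac{669295}{3027597}}{-437038 - 341194} = \frac{-1613382 - \frac{669295}{3027597}}{-778232} = \left(-1613382 - \frac{669295}{3027597}\right) \left(- \frac{1}{778232}\right) = \left(- \frac{4884671172349}{3027597}\right) \left(- \frac{1}{778232}\right) = \frac{4884671172349}{2356172868504}$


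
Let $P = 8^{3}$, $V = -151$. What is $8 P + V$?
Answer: $3945$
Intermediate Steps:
$P = 512$
$8 P + V = 8 \cdot 512 - 151 = 4096 - 151 = 3945$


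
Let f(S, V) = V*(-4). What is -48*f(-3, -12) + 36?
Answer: -2268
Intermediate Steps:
f(S, V) = -4*V
-48*f(-3, -12) + 36 = -(-192)*(-12) + 36 = -48*48 + 36 = -2304 + 36 = -2268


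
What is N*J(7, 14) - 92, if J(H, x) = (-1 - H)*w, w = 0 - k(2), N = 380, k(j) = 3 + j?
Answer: 15108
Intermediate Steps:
w = -5 (w = 0 - (3 + 2) = 0 - 1*5 = 0 - 5 = -5)
J(H, x) = 5 + 5*H (J(H, x) = (-1 - H)*(-5) = 5 + 5*H)
N*J(7, 14) - 92 = 380*(5 + 5*7) - 92 = 380*(5 + 35) - 92 = 380*40 - 92 = 15200 - 92 = 15108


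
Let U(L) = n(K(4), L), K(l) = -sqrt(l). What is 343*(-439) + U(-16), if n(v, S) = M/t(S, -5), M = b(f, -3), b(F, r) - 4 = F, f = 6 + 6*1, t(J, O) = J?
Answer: -150578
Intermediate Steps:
f = 12 (f = 6 + 6 = 12)
b(F, r) = 4 + F
M = 16 (M = 4 + 12 = 16)
n(v, S) = 16/S
U(L) = 16/L
343*(-439) + U(-16) = 343*(-439) + 16/(-16) = -150577 + 16*(-1/16) = -150577 - 1 = -150578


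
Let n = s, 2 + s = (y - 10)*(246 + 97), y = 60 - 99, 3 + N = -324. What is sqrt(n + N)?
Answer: 12*I*sqrt(119) ≈ 130.9*I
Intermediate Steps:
N = -327 (N = -3 - 324 = -327)
y = -39
s = -16809 (s = -2 + (-39 - 10)*(246 + 97) = -2 - 49*343 = -2 - 16807 = -16809)
n = -16809
sqrt(n + N) = sqrt(-16809 - 327) = sqrt(-17136) = 12*I*sqrt(119)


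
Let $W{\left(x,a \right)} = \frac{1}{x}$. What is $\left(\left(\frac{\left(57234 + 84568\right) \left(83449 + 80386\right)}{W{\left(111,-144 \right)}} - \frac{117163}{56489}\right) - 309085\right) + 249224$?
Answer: $\frac{145671937683751738}{56489} \approx 2.5788 \cdot 10^{12}$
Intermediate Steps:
$\left(\left(\frac{\left(57234 + 84568\right) \left(83449 + 80386\right)}{W{\left(111,-144 \right)}} - \frac{117163}{56489}\right) - 309085\right) + 249224 = \left(\left(\frac{\left(57234 + 84568\right) \left(83449 + 80386\right)}{\frac{1}{111}} - \frac{117163}{56489}\right) - 309085\right) + 249224 = \left(\left(141802 \cdot 163835 \frac{1}{\frac{1}{111}} - \frac{117163}{56489}\right) - 309085\right) + 249224 = \left(\left(23232130670 \cdot 111 - \frac{117163}{56489}\right) - 309085\right) + 249224 = \left(\left(2578766504370 - \frac{117163}{56489}\right) - 309085\right) + 249224 = \left(\frac{145671941065239767}{56489} - 309085\right) + 249224 = \frac{145671923605337202}{56489} + 249224 = \frac{145671937683751738}{56489}$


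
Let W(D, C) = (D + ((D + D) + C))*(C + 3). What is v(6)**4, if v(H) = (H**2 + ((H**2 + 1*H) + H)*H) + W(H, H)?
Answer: 85030560000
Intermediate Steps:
W(D, C) = (3 + C)*(C + 3*D) (W(D, C) = (D + (2*D + C))*(3 + C) = (D + (C + 2*D))*(3 + C) = (C + 3*D)*(3 + C) = (3 + C)*(C + 3*D))
v(H) = 5*H**2 + 12*H + H*(H**2 + 2*H) (v(H) = (H**2 + ((H**2 + 1*H) + H)*H) + (H**2 + 3*H + 9*H + 3*H*H) = (H**2 + ((H**2 + H) + H)*H) + (H**2 + 3*H + 9*H + 3*H**2) = (H**2 + ((H + H**2) + H)*H) + (4*H**2 + 12*H) = (H**2 + (H**2 + 2*H)*H) + (4*H**2 + 12*H) = (H**2 + H*(H**2 + 2*H)) + (4*H**2 + 12*H) = 5*H**2 + 12*H + H*(H**2 + 2*H))
v(6)**4 = (6*(12 + 6**2 + 7*6))**4 = (6*(12 + 36 + 42))**4 = (6*90)**4 = 540**4 = 85030560000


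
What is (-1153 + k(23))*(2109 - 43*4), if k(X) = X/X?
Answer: -2231424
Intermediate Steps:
k(X) = 1
(-1153 + k(23))*(2109 - 43*4) = (-1153 + 1)*(2109 - 43*4) = -1152*(2109 - 172) = -1152*1937 = -2231424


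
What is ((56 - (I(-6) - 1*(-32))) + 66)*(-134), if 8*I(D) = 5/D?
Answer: -289775/24 ≈ -12074.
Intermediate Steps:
I(D) = 5/(8*D) (I(D) = (5/D)/8 = 5/(8*D))
((56 - (I(-6) - 1*(-32))) + 66)*(-134) = ((56 - ((5/8)/(-6) - 1*(-32))) + 66)*(-134) = ((56 - ((5/8)*(-⅙) + 32)) + 66)*(-134) = ((56 - (-5/48 + 32)) + 66)*(-134) = ((56 - 1*1531/48) + 66)*(-134) = ((56 - 1531/48) + 66)*(-134) = (1157/48 + 66)*(-134) = (4325/48)*(-134) = -289775/24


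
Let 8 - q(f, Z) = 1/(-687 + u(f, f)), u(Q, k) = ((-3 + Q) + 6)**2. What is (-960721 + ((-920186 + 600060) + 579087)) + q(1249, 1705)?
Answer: -1099516963385/1566817 ≈ -7.0175e+5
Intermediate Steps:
u(Q, k) = (3 + Q)**2
q(f, Z) = 8 - 1/(-687 + (3 + f)**2)
(-960721 + ((-920186 + 600060) + 579087)) + q(1249, 1705) = (-960721 + ((-920186 + 600060) + 579087)) + (-5497 + 8*(3 + 1249)**2)/(-687 + (3 + 1249)**2) = (-960721 + (-320126 + 579087)) + (-5497 + 8*1252**2)/(-687 + 1252**2) = (-960721 + 258961) + (-5497 + 8*1567504)/(-687 + 1567504) = -701760 + (-5497 + 12540032)/1566817 = -701760 + (1/1566817)*12534535 = -701760 + 12534535/1566817 = -1099516963385/1566817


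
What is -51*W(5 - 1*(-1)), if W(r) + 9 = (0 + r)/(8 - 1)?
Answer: 2907/7 ≈ 415.29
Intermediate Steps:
W(r) = -9 + r/7 (W(r) = -9 + (0 + r)/(8 - 1) = -9 + r/7)
-51*W(5 - 1*(-1)) = -51*(-9 + (5 - 1*(-1))/7) = -51*(-9 + (5 + 1)/7) = -51*(-9 + (⅐)*6) = -51*(-9 + 6/7) = -51*(-57/7) = 2907/7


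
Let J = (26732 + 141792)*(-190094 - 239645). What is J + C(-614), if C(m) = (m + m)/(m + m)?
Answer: -72421335235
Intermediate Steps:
C(m) = 1 (C(m) = (2*m)/((2*m)) = (2*m)*(1/(2*m)) = 1)
J = -72421335236 (J = 168524*(-429739) = -72421335236)
J + C(-614) = -72421335236 + 1 = -72421335235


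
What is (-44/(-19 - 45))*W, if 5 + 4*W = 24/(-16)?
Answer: -143/128 ≈ -1.1172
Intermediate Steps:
W = -13/8 (W = -5/4 + (24/(-16))/4 = -5/4 + (24*(-1/16))/4 = -5/4 + (¼)*(-3/2) = -5/4 - 3/8 = -13/8 ≈ -1.6250)
(-44/(-19 - 45))*W = (-44/(-19 - 45))*(-13/8) = (-44/(-64))*(-13/8) = -1/64*(-44)*(-13/8) = (11/16)*(-13/8) = -143/128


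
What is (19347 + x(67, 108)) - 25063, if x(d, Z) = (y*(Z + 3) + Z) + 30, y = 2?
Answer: -5356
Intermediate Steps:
x(d, Z) = 36 + 3*Z (x(d, Z) = (2*(Z + 3) + Z) + 30 = (2*(3 + Z) + Z) + 30 = ((6 + 2*Z) + Z) + 30 = (6 + 3*Z) + 30 = 36 + 3*Z)
(19347 + x(67, 108)) - 25063 = (19347 + (36 + 3*108)) - 25063 = (19347 + (36 + 324)) - 25063 = (19347 + 360) - 25063 = 19707 - 25063 = -5356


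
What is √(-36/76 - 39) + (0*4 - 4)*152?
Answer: -608 + 5*I*√570/19 ≈ -608.0 + 6.2828*I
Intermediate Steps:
√(-36/76 - 39) + (0*4 - 4)*152 = √(-36*1/76 - 39) + (0 - 4)*152 = √(-9/19 - 39) - 4*152 = √(-750/19) - 608 = 5*I*√570/19 - 608 = -608 + 5*I*√570/19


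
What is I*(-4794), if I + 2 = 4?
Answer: -9588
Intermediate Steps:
I = 2 (I = -2 + 4 = 2)
I*(-4794) = 2*(-4794) = -9588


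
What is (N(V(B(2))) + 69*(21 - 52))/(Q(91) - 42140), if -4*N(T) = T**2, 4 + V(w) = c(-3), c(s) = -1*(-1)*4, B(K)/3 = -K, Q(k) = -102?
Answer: 2139/42242 ≈ 0.050637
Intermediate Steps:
B(K) = -3*K (B(K) = 3*(-K) = -3*K)
c(s) = 4 (c(s) = 1*4 = 4)
V(w) = 0 (V(w) = -4 + 4 = 0)
N(T) = -T**2/4
(N(V(B(2))) + 69*(21 - 52))/(Q(91) - 42140) = (-1/4*0**2 + 69*(21 - 52))/(-102 - 42140) = (-1/4*0 + 69*(-31))/(-42242) = (0 - 2139)*(-1/42242) = -2139*(-1/42242) = 2139/42242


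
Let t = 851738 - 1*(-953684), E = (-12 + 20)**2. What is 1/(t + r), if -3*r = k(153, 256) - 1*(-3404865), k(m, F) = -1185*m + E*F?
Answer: 3/2176322 ≈ 1.3785e-6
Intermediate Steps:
E = 64 (E = 8**2 = 64)
k(m, F) = -1185*m + 64*F
t = 1805422 (t = 851738 + 953684 = 1805422)
r = -3239944/3 (r = -((-1185*153 + 64*256) - 1*(-3404865))/3 = -((-181305 + 16384) + 3404865)/3 = -(-164921 + 3404865)/3 = -1/3*3239944 = -3239944/3 ≈ -1.0800e+6)
1/(t + r) = 1/(1805422 - 3239944/3) = 1/(2176322/3) = 3/2176322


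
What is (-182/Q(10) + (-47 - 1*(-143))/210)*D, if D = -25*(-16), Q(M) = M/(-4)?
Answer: 205120/7 ≈ 29303.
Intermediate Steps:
Q(M) = -M/4 (Q(M) = M*(-1/4) = -M/4)
D = 400
(-182/Q(10) + (-47 - 1*(-143))/210)*D = (-182/((-1/4*10)) + (-47 - 1*(-143))/210)*400 = (-182/(-5/2) + (-47 + 143)*(1/210))*400 = (-182*(-2/5) + 96*(1/210))*400 = (364/5 + 16/35)*400 = (2564/35)*400 = 205120/7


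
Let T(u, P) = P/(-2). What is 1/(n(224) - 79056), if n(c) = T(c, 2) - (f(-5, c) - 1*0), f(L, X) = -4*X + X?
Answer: -1/78385 ≈ -1.2758e-5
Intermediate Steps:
T(u, P) = -P/2 (T(u, P) = P*(-1/2) = -P/2)
f(L, X) = -3*X
n(c) = -1 + 3*c (n(c) = -1/2*2 - (-3*c - 1*0) = -1 - (-3*c + 0) = -1 - (-3)*c = -1 + 3*c)
1/(n(224) - 79056) = 1/((-1 + 3*224) - 79056) = 1/((-1 + 672) - 79056) = 1/(671 - 79056) = 1/(-78385) = -1/78385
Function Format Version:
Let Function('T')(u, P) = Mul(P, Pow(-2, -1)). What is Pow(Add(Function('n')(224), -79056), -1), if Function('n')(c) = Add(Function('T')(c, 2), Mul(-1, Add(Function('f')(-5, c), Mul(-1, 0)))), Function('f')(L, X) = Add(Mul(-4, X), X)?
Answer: Rational(-1, 78385) ≈ -1.2758e-5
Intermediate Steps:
Function('T')(u, P) = Mul(Rational(-1, 2), P) (Function('T')(u, P) = Mul(P, Rational(-1, 2)) = Mul(Rational(-1, 2), P))
Function('f')(L, X) = Mul(-3, X)
Function('n')(c) = Add(-1, Mul(3, c)) (Function('n')(c) = Add(Mul(Rational(-1, 2), 2), Mul(-1, Add(Mul(-3, c), Mul(-1, 0)))) = Add(-1, Mul(-1, Add(Mul(-3, c), 0))) = Add(-1, Mul(-1, Mul(-3, c))) = Add(-1, Mul(3, c)))
Pow(Add(Function('n')(224), -79056), -1) = Pow(Add(Add(-1, Mul(3, 224)), -79056), -1) = Pow(Add(Add(-1, 672), -79056), -1) = Pow(Add(671, -79056), -1) = Pow(-78385, -1) = Rational(-1, 78385)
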